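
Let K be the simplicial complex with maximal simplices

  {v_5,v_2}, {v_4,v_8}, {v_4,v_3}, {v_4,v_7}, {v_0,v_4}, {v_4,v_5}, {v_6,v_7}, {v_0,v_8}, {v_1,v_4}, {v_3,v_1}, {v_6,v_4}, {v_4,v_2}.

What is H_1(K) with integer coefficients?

H_1 = Z^4.

Order the vertices as v_0 < v_1 < v_2 < v_3 < v_4 < v_5 < v_6 < v_7 < v_8. Listing each simplex with vertices in this order, K has dimension 1 with simplices:

  0-simplices (9): [v_0], [v_1], [v_2], [v_3], [v_4], [v_5], [v_6], [v_7], [v_8]
  1-simplices (12): [v_0,v_4], [v_0,v_8], [v_1,v_3], [v_1,v_4], [v_2,v_4], [v_2,v_5], [v_3,v_4], [v_4,v_5], [v_4,v_6], [v_4,v_7], [v_4,v_8], [v_6,v_7]

giving chain groups C_0 ≅ Z^9, C_1 ≅ Z^12.

Boundary ∂_1: C_1 → C_0 sends each edge [p,q] (with p < q) to q − p.
The resulting 9×12 matrix has rank 8, and its Smith normal form has invariant factors (1,1,1,1,1,1,1,1).

From H_k ≅ ker(∂_k) / im(∂_{k+1}) we obtain:

  H_1: rank ker ∂_1 − rank ∂_2 = (12 − 8) − 0 = 4, and there is no ∂_2, so H_1 ≅ Z^4.

(K is a triangulation of a wedge of 4 circles.)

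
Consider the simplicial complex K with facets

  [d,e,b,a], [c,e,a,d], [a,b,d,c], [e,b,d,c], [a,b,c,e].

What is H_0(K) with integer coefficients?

H_0 = Z.

Fix the vertex order a < b < c < d < e and write every simplex with vertices in increasing order. Then dim K = 3 and the simplices of K are:

  0-simplices (5): a, b, c, d, e
  1-simplices (10): ab, ac, ad, ae, bc, bd, be, cd, ce, de
  2-simplices (10): abc, abd, abe, acd, ace, ade, bcd, bce, bde, cde
  3-simplices (5): abcd, abce, abde, acde, bcde

giving chain groups C_0 ≅ Z^5, C_1 ≅ Z^10, C_2 ≅ Z^10, C_3 ≅ Z^5.

Boundary ∂_1: C_1 → C_0 sends each edge [p,q] (with p < q) to q − p.
This gives a 5×10 integer matrix of rank 4; reducing to Smith normal form yields diagonal entries (1,1,1,1).

The boundary map ∂_2: C_2 → C_1 acts by ∂[p,q,r] = [q,r] − [p,r] + [p,q]. For instance
  ∂cde = de − ce + cd,
  ∂bce = ce − be + bc.
The 10×10 boundary matrix has rank 6 and Smith normal form diag(1,1,1,1,1,1).

∂_3: C_3 → C_2 sends each 3-simplex σ to the alternating sum Σ_i (−1)^i (σ with its i-th vertex removed). For instance
  ∂abde = bde − ade + abe − abd,
  ∂bcde = cde − bde + bce − bcd.
As a 10×5 matrix over Z this has rank 4, with invariant factors (1,1,1,1).

Now H_k = ker ∂_k / im ∂_{k+1}, so:

  H_0: rank C_0 − rank ∂_1 = 5 − 4 = 1, and the invariant factors of ∂_1 are all 1, so H_0 ≅ Z.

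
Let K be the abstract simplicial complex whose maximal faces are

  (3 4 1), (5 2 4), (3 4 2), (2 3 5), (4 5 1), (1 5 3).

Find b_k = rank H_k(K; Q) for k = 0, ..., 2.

b_0 = 1, b_1 = 0, b_2 = 1.

Fix the vertex order 1 < 2 < 3 < 4 < 5 and write every simplex with vertices in increasing order. Then dim K = 2 and the simplices of K are:

  0-simplices (5): [1], [2], [3], [4], [5]
  1-simplices (9): [1,3], [1,4], [1,5], [2,3], [2,4], [2,5], [3,4], [3,5], [4,5]
  2-simplices (6): [1,3,4], [1,3,5], [1,4,5], [2,3,4], [2,3,5], [2,4,5]

Hence C_0 ≅ Z^5, C_1 ≅ Z^9, C_2 ≅ Z^6.

The boundary map ∂_1: C_1 → C_0 is given by ∂[p,q] = [q] − [p].
The resulting 5×9 matrix has rank 4, and its Smith normal form has invariant factors (1,1,1,1).

Boundary ∂_2: C_2 → C_1 maps a triangle to the signed sum of its edges. For instance
  ∂[2,3,4] = [3,4] − [2,4] + [2,3],
  ∂[1,3,5] = [3,5] − [1,5] + [1,3].
As a 9×6 matrix over Z this has rank 5, with invariant factors (1,1,1,1,1).

Reading off H_k = ker ∂_k / im ∂_{k+1}:

  H_0: rank C_0 − rank ∂_1 = 5 − 4 = 1, and the invariant factors of ∂_1 are all 1, so H_0 ≅ Z.
  H_1: rank ker ∂_1 − rank ∂_2 = (9 − 4) − 5 = 0, and the invariant factors of ∂_2 are all 1, so H_1 ≅ 0.
  H_2: rank ker ∂_2 − rank ∂_3 = (6 − 5) − 0 = 1, and there is no ∂_3, so H_2 ≅ Z.

As a check, the Euler characteristic is 5 − 9 + 6 = 2, which agrees with 1 − 0 + 1 = 2.

Hence the Betti numbers are b_0 = 1, b_1 = 0, b_2 = 1.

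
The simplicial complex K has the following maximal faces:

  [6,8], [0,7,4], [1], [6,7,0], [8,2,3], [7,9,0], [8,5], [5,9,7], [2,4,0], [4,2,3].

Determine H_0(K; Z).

K has 10 vertices, 17 edges, 7 triangles.
rank ∂_0 = 0, rank ∂_1 = 8 ⇒ b_0 = 10 − 0 − 8 = 2; all invariant factors of ∂_1 are 1 so no torsion. So H_0 = Z^2.

H_0 = Z^2.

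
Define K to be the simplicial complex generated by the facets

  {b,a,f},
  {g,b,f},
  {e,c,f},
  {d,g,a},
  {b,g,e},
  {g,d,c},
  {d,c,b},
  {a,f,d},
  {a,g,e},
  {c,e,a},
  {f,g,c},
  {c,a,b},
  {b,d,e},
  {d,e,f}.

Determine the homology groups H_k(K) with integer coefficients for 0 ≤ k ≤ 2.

K has 7 vertices, 21 edges, 14 triangles.
rank ∂_0 = 0, rank ∂_1 = 6 ⇒ b_0 = 7 − 0 − 6 = 1; all invariant factors of ∂_1 are 1 so no torsion. So H_0 ≅ Z.
rank ∂_1 = 6, rank ∂_2 = 13 ⇒ b_1 = 21 − 6 − 13 = 2; all invariant factors of ∂_2 are 1 so no torsion. So H_1 ≅ Z^2.
rank ∂_2 = 13, rank ∂_3 = 0 ⇒ b_2 = 14 − 13 − 0 = 1. So H_2 ≅ Z.

H_0 ≅ Z,  H_1 ≅ Z^2,  H_2 ≅ Z.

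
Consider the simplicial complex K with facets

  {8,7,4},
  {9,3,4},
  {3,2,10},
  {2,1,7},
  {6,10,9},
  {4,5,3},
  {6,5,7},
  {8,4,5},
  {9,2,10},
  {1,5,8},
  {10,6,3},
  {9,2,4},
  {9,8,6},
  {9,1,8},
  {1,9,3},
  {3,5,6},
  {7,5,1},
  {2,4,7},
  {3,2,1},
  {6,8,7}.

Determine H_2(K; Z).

Fix the vertex order 1 < 2 < 3 < 4 < 5 < 6 < 7 < 8 < 9 < 10 and write every simplex with vertices in increasing order. Then dim K = 2 and the simplices of K are:

  0-simplices (10): [1], [2], [3], [4], [5], [6], [7], [8], [9], [10]
  1-simplices (30): (30 of them)
  2-simplices (20): (20 of them)

Hence C_0 ≅ Z^10, C_1 ≅ Z^30, C_2 ≅ Z^20.

Boundary ∂_1: C_1 → C_0 is given by ∂[p,q] = [q] − [p].
The resulting 10×30 matrix has rank 9, and its Smith normal form has invariant factors (1,1,1,1,1,1,1,1,1).

∂_2: C_2 → C_1 acts by ∂[p,q,r] = [q,r] − [p,r] + [p,q]. For instance
  ∂[1,2,3] = [2,3] − [1,3] + [1,2],
  ∂[6,9,10] = [9,10] − [6,10] + [6,9].
This gives a 30×20 integer matrix of rank 20; reducing to Smith normal form yields diagonal entries (1,1,1,1,1,1,1,1,1,1,1,1,1,1,1,1,1,1,1,2).

Reading off H_k = ker ∂_k / im ∂_{k+1}:

  H_2: rank ker ∂_2 − rank ∂_3 = (20 − 20) − 0 = 0, and there is no ∂_3, so H_2 = 0.

H_2 ≅ 0.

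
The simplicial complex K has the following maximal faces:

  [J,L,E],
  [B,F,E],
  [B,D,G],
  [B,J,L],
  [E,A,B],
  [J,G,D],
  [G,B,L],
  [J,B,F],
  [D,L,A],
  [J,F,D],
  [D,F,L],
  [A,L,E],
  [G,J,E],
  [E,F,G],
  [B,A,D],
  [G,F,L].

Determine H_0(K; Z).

H_0 = Z.

We work with the vertex ordering A < B < D < E < F < G < J < L. The simplices of K, each written with vertices in increasing order, are:

  0-simplices (8): A, B, D, E, F, G, J, L
  1-simplices (24): AB, AD, AE, AL, BD, BE, BF, BG, BJ, BL, DF, DG, DJ, DL, EF, EG, EJ, EL, FG, FJ, FL, GJ, GL, JL
  2-simplices (16): ABD, ABE, ADL, AEL, BDG, BEF, BFJ, BGL, BJL, DFJ, DFL, DGJ, EFG, EGJ, EJL, FGL

Hence C_0 ≅ Z^8, C_1 ≅ Z^24, C_2 ≅ Z^16.

∂_1: C_1 → C_0 maps an edge to its endpoints' difference, ∂[p,q] = q − p. For instance
  ∂FG = G − F.
This gives a 8×24 integer matrix of rank 7; reducing to Smith normal form yields diagonal entries (1,1,1,1,1,1,1).

Boundary ∂_2: C_2 → C_1 acts by ∂[p,q,r] = [q,r] − [p,r] + [p,q]. For instance
  ∂BFJ = FJ − BJ + BF,
  ∂BJL = JL − BL + BJ.
This gives a 24×16 integer matrix of rank 15; reducing to Smith normal form yields diagonal entries (1,1,1,1,1,1,1,1,1,1,1,1,1,1,1).

Reading off H_k = ker ∂_k / im ∂_{k+1}:

  H_0: rank C_0 − rank ∂_1 = 8 − 7 = 1, and the invariant factors of ∂_1 are all 1, so H_0 ≅ Z.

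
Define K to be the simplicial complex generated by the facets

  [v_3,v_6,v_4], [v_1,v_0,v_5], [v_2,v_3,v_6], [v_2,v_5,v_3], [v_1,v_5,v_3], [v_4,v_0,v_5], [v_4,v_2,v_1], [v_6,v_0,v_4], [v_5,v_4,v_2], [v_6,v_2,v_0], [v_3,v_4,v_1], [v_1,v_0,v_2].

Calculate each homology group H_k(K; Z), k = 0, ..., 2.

H_0 ≅ Z,  H_1 ≅ Z/2Z,  H_2 = 0.

Take the total order v_0 < v_1 < v_2 < v_3 < v_4 < v_5 < v_6 on the vertex set. Then K (dimension 2) consists of the simplices:

  0-simplices (7): [v_0], [v_1], [v_2], [v_3], [v_4], [v_5], [v_6]
  1-simplices (18): (18 of them)
  2-simplices (12): (12 of them)

so the chain groups are C_0 ≅ Z^7, C_1 ≅ Z^18, C_2 ≅ Z^12.

∂_1: C_1 → C_0 sends each edge [p,q] (with p < q) to q − p. For instance
  ∂[v_4,v_5] = [v_5] − [v_4].
The 7×18 boundary matrix has rank 6 and Smith normal form diag(1,1,1,1,1,1).

∂_2: C_2 → C_1 sends each 2-simplex [p,q,r] to [q,r] − [p,r] + [p,q]. For instance
  ∂[v_1,v_2,v_4] = [v_2,v_4] − [v_1,v_4] + [v_1,v_2],
  ∂[v_0,v_1,v_5] = [v_1,v_5] − [v_0,v_5] + [v_0,v_1].
This gives a 18×12 integer matrix of rank 12; reducing to Smith normal form yields diagonal entries (1,1,1,1,1,1,1,1,1,1,1,2).

Now H_k = ker ∂_k / im ∂_{k+1}, so:

  H_0: rank C_0 − rank ∂_1 = 7 − 6 = 1, and the invariant factors of ∂_1 are all 1, so H_0 = Z.
  H_1: rank ker ∂_1 − rank ∂_2 = (18 − 6) − 12 = 0, and ∂_2 has invariant factor 2 > 1, so H_1 = Z/2Z.
  H_2: rank ker ∂_2 − rank ∂_3 = (12 − 12) − 0 = 0, and there is no ∂_3, so H_2 = 0.

As a check, the Euler characteristic is 7 − 18 + 12 = 1, which agrees with 1 − 0 + 0 = 1.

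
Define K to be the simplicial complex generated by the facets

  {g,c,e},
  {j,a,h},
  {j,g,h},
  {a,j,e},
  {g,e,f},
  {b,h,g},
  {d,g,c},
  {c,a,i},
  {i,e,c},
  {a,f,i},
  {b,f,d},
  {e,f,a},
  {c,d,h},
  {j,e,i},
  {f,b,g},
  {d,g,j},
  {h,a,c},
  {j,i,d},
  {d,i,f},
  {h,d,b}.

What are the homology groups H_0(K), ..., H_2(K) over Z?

H_0 = Z,  H_1 = Z ⊕ Z/2,  H_2 = 0.

K has 10 vertices, 30 edges, 20 triangles.
rank ∂_0 = 0, rank ∂_1 = 9 ⇒ b_0 = 10 − 0 − 9 = 1; all invariant factors of ∂_1 are 1 so no torsion. So H_0 = Z.
rank ∂_1 = 9, rank ∂_2 = 20 ⇒ b_1 = 30 − 9 − 20 = 1; ∂_2 has invariant factor(s) [2] giving torsion. So H_1 = Z ⊕ Z/2.
rank ∂_2 = 20, rank ∂_3 = 0 ⇒ b_2 = 20 − 20 − 0 = 0. So H_2 = 0.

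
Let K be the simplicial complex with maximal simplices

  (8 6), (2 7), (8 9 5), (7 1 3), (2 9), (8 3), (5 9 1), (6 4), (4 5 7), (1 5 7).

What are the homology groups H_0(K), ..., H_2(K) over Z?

Take the total order 1 < 2 < 3 < 4 < 5 < 6 < 7 < 8 < 9 on the vertex set. Then K (dimension 2) consists of the simplices:

  0-simplices (9): [1], [2], [3], [4], [5], [6], [7], [8], [9]
  1-simplices (16): [1,3], [1,5], [1,7], [1,9], [2,7], [2,9], [3,7], [3,8], [4,5], [4,6], [4,7], [5,7], [5,8], [5,9], [6,8], [8,9]
  2-simplices (5): [1,3,7], [1,5,7], [1,5,9], [4,5,7], [5,8,9]

Hence C_0 ≅ Z^9, C_1 ≅ Z^16, C_2 ≅ Z^5.

∂_1: C_1 → C_0 maps an edge to its endpoints' difference, ∂[p,q] = q − p.
As a 9×16 matrix over Z this has rank 8, with invariant factors (1,1,1,1,1,1,1,1).

Boundary ∂_2: C_2 → C_1 acts by ∂[p,q,r] = [q,r] − [p,r] + [p,q]. For instance
  ∂[5,8,9] = [8,9] − [5,9] + [5,8],
  ∂[1,3,7] = [3,7] − [1,7] + [1,3].
This gives a 16×5 integer matrix of rank 5; reducing to Smith normal form yields diagonal entries (1,1,1,1,1).

Computing H_k = (kernel of ∂_k) / (image of ∂_{k+1}):

  H_0: rank C_0 − rank ∂_1 = 9 − 8 = 1, and the invariant factors of ∂_1 are all 1, so H_0 ≅ Z.
  H_1: rank ker ∂_1 − rank ∂_2 = (16 − 8) − 5 = 3, and the invariant factors of ∂_2 are all 1, so H_1 ≅ Z^3.
  H_2: rank ker ∂_2 − rank ∂_3 = (5 − 5) − 0 = 0, and there is no ∂_3, so H_2 ≅ 0.

As a check, the Euler characteristic is 9 − 16 + 5 = -2, which agrees with 1 − 3 + 0 = -2.

H_0 ≅ Z,  H_1 ≅ Z^3,  H_2 = 0.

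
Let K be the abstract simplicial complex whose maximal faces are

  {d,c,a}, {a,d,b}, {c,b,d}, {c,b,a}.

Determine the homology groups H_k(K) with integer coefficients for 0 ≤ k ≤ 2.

H_0 ≅ Z,  H_1 = 0,  H_2 ≅ Z.

Take the total order a < b < c < d on the vertex set. Then K (dimension 2) consists of the simplices:

  0-simplices (4): a, b, c, d
  1-simplices (6): ab, ac, ad, bc, bd, cd
  2-simplices (4): abc, abd, acd, bcd

Hence C_0 ≅ Z^4, C_1 ≅ Z^6, C_2 ≅ Z^4.

Boundary ∂_1: C_1 → C_0 maps an edge to its endpoints' difference, ∂[p,q] = q − p. For instance
  ∂ab = b − a.
This gives a 4×6 integer matrix of rank 3; reducing to Smith normal form yields diagonal entries (1,1,1).

Boundary ∂_2: C_2 → C_1 sends each 2-simplex [p,q,r] to [q,r] − [p,r] + [p,q]. For instance
  ∂abc = bc − ac + ab,
  ∂bcd = cd − bd + bc.
The 6×4 boundary matrix has rank 3 and Smith normal form diag(1,1,1).

Reading off H_k = ker ∂_k / im ∂_{k+1}:

  H_0: rank C_0 − rank ∂_1 = 4 − 3 = 1, and the invariant factors of ∂_1 are all 1, so H_0 ≅ Z.
  H_1: rank ker ∂_1 − rank ∂_2 = (6 − 3) − 3 = 0, and the invariant factors of ∂_2 are all 1, so H_1 ≅ 0.
  H_2: rank ker ∂_2 − rank ∂_3 = (4 − 3) − 0 = 1, and there is no ∂_3, so H_2 ≅ Z.

(K is a triangulation of the 2-sphere S^2.)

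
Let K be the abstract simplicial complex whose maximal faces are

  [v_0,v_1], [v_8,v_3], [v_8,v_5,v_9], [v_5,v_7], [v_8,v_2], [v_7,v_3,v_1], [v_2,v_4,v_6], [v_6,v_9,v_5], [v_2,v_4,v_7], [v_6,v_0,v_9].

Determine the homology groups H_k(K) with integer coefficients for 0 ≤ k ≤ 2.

H_0 ≅ Z,  H_1 ≅ Z^4,  H_2 = 0.

Order the vertices as v_0 < v_1 < v_2 < v_3 < v_4 < v_5 < v_6 < v_7 < v_8 < v_9. Listing each simplex with vertices in this order, K has dimension 2 with simplices:

  0-simplices (10): [v_0], [v_1], [v_2], [v_3], [v_4], [v_5], [v_6], [v_7], [v_8], [v_9]
  1-simplices (19): (19 of them)
  2-simplices (6): [v_0,v_6,v_9], [v_1,v_3,v_7], [v_2,v_4,v_6], [v_2,v_4,v_7], [v_5,v_6,v_9], [v_5,v_8,v_9]

so the chain groups are C_0 ≅ Z^10, C_1 ≅ Z^19, C_2 ≅ Z^6.

∂_1: C_1 → C_0 maps an edge to its endpoints' difference, ∂[p,q] = q − p. For instance
  ∂[v_6,v_9] = [v_9] − [v_6].
This gives a 10×19 integer matrix of rank 9; reducing to Smith normal form yields diagonal entries (1,1,1,1,1,1,1,1,1).

Boundary ∂_2: C_2 → C_1 sends each 2-simplex [p,q,r] to [q,r] − [p,r] + [p,q]. For instance
  ∂[v_1,v_3,v_7] = [v_3,v_7] − [v_1,v_7] + [v_1,v_3],
  ∂[v_0,v_6,v_9] = [v_6,v_9] − [v_0,v_9] + [v_0,v_6].
The 19×6 boundary matrix has rank 6 and Smith normal form diag(1,1,1,1,1,1).

Reading off H_k = ker ∂_k / im ∂_{k+1}:

  H_0: rank C_0 − rank ∂_1 = 10 − 9 = 1, and the invariant factors of ∂_1 are all 1, so H_0 = Z.
  H_1: rank ker ∂_1 − rank ∂_2 = (19 − 9) − 6 = 4, and the invariant factors of ∂_2 are all 1, so H_1 = Z^4.
  H_2: rank ker ∂_2 − rank ∂_3 = (6 − 6) − 0 = 0, and there is no ∂_3, so H_2 = 0.

As a check, the Euler characteristic is 10 − 19 + 6 = -3, which agrees with 1 − 4 + 0 = -3.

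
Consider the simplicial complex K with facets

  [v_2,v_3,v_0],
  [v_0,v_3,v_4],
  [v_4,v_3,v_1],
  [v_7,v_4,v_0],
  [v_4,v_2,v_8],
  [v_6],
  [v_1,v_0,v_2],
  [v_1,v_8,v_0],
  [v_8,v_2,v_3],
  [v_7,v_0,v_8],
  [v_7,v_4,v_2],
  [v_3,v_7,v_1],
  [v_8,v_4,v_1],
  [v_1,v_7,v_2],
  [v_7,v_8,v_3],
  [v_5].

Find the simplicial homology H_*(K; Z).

Fix the vertex order v_0 < v_1 < v_2 < v_3 < v_4 < v_5 < v_6 < v_7 < v_8 and write every simplex with vertices in increasing order. Then dim K = 2 and the simplices of K are:

  0-simplices (9): [v_0], [v_1], [v_2], [v_3], [v_4], [v_5], [v_6], [v_7], [v_8]
  1-simplices (21): (21 of them)
  2-simplices (14): (14 of them)

so the chain groups are C_0 ≅ Z^9, C_1 ≅ Z^21, C_2 ≅ Z^14.

The boundary map ∂_1: C_1 → C_0 maps an edge to its endpoints' difference, ∂[p,q] = q − p. For instance
  ∂[v_1,v_8] = [v_8] − [v_1].
The 9×21 boundary matrix has rank 6 and Smith normal form diag(1,1,1,1,1,1).

∂_2: C_2 → C_1 maps a triangle to the signed sum of its edges. For instance
  ∂[v_3,v_7,v_8] = [v_7,v_8] − [v_3,v_8] + [v_3,v_7],
  ∂[v_2,v_3,v_8] = [v_3,v_8] − [v_2,v_8] + [v_2,v_3].
As a 21×14 matrix over Z this has rank 13, with invariant factors (1,1,1,1,1,1,1,1,1,1,1,1,1).

From H_k ≅ ker(∂_k) / im(∂_{k+1}) we obtain:

  H_0: rank C_0 − rank ∂_1 = 9 − 6 = 3, and the invariant factors of ∂_1 are all 1, so H_0 ≅ Z^3.
  H_1: rank ker ∂_1 − rank ∂_2 = (21 − 6) − 13 = 2, and the invariant factors of ∂_2 are all 1, so H_1 ≅ Z^2.
  H_2: rank ker ∂_2 − rank ∂_3 = (14 − 13) − 0 = 1, and there is no ∂_3, so H_2 ≅ Z.

H_0 ≅ Z^3,  H_1 ≅ Z^2,  H_2 ≅ Z.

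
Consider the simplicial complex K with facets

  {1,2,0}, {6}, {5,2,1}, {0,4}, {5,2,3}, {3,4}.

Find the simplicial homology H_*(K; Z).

H_0 = Z^2,  H_1 = Z,  H_2 = 0.

K has 7 vertices, 9 edges, 3 triangles.
rank ∂_0 = 0, rank ∂_1 = 5 ⇒ b_0 = 7 − 0 − 5 = 2; all invariant factors of ∂_1 are 1 so no torsion. So H_0 ≅ Z^2.
rank ∂_1 = 5, rank ∂_2 = 3 ⇒ b_1 = 9 − 5 − 3 = 1; all invariant factors of ∂_2 are 1 so no torsion. So H_1 ≅ Z.
rank ∂_2 = 3, rank ∂_3 = 0 ⇒ b_2 = 3 − 3 − 0 = 0. So H_2 ≅ 0.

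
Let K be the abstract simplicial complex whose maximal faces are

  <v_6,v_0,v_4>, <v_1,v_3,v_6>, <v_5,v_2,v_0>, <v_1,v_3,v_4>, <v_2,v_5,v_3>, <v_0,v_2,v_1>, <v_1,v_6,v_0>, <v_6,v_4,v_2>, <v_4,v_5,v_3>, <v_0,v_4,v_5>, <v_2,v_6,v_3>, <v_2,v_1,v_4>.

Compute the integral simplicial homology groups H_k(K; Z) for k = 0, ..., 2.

H_0 ≅ Z,  H_1 ≅ Z/2,  H_2 = 0.

Order the vertices as v_0 < v_1 < v_2 < v_3 < v_4 < v_5 < v_6. Listing each simplex with vertices in this order, K has dimension 2 with simplices:

  0-simplices (7): [v_0], [v_1], [v_2], [v_3], [v_4], [v_5], [v_6]
  1-simplices (18): (18 of them)
  2-simplices (12): (12 of them)

giving chain groups C_0 ≅ Z^7, C_1 ≅ Z^18, C_2 ≅ Z^12.

The boundary map ∂_1: C_1 → C_0 sends each edge [p,q] (with p < q) to q − p. For instance
  ∂[v_1,v_6] = [v_6] − [v_1].
This gives a 7×18 integer matrix of rank 6; reducing to Smith normal form yields diagonal entries (1,1,1,1,1,1).

∂_2: C_2 → C_1 maps a triangle to the signed sum of its edges. For instance
  ∂[v_1,v_2,v_4] = [v_2,v_4] − [v_1,v_4] + [v_1,v_2],
  ∂[v_2,v_3,v_5] = [v_3,v_5] − [v_2,v_5] + [v_2,v_3].
The 18×12 boundary matrix has rank 12 and Smith normal form diag(1,1,1,1,1,1,1,1,1,1,1,2).

From H_k ≅ ker(∂_k) / im(∂_{k+1}) we obtain:

  H_0: rank C_0 − rank ∂_1 = 7 − 6 = 1, and the invariant factors of ∂_1 are all 1, so H_0 = Z.
  H_1: rank ker ∂_1 − rank ∂_2 = (18 − 6) − 12 = 0, and ∂_2 has invariant factor 2 > 1, so H_1 = Z/2.
  H_2: rank ker ∂_2 − rank ∂_3 = (12 − 12) − 0 = 0, and there is no ∂_3, so H_2 = 0.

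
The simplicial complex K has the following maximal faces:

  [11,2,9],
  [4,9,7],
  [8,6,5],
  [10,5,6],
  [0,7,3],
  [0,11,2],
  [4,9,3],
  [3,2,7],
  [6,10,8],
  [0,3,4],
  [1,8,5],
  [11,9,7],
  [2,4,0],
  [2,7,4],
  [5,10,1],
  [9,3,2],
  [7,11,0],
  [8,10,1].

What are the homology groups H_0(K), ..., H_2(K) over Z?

Take the total order 0 < 1 < 2 < 3 < 4 < 5 < 6 < 7 < 8 < 9 < 10 < 11 on the vertex set. Then K (dimension 2) consists of the simplices:

  0-simplices (12): [0], [1], [2], [3], [4], [5], [6], [7], [8], [9], [10], [11]
  1-simplices (27): (27 of them)
  2-simplices (18): (18 of them)

so the chain groups are C_0 ≅ Z^12, C_1 ≅ Z^27, C_2 ≅ Z^18.

∂_1: C_1 → C_0 maps an edge to its endpoints' difference, ∂[p,q] = q − p. For instance
  ∂[3,9] = [9] − [3].
The 12×27 boundary matrix has rank 10 and Smith normal form diag(1,1,1,1,1,1,1,1,1,1).

Boundary ∂_2: C_2 → C_1 maps a triangle to the signed sum of its edges. For instance
  ∂[5,6,10] = [6,10] − [5,10] + [5,6],
  ∂[1,5,8] = [5,8] − [1,8] + [1,5].
The resulting 27×18 matrix has rank 17, and its Smith normal form has invariant factors (1,1,1,1,1,1,1,1,1,1,1,1,1,1,1,1,2).

Computing H_k = (kernel of ∂_k) / (image of ∂_{k+1}):

  H_0: rank C_0 − rank ∂_1 = 12 − 10 = 2, and the invariant factors of ∂_1 are all 1, so H_0 = Z^2.
  H_1: rank ker ∂_1 − rank ∂_2 = (27 − 10) − 17 = 0, and ∂_2 has invariant factor 2 > 1, so H_1 = Z/2Z.
  H_2: rank ker ∂_2 − rank ∂_3 = (18 − 17) − 0 = 1, and there is no ∂_3, so H_2 = Z.

(K is a triangulation of the disjoint union of the real projective plane RP^2 and the 2-sphere S^2.)

H_0 ≅ Z^2,  H_1 ≅ Z/2Z,  H_2 ≅ Z.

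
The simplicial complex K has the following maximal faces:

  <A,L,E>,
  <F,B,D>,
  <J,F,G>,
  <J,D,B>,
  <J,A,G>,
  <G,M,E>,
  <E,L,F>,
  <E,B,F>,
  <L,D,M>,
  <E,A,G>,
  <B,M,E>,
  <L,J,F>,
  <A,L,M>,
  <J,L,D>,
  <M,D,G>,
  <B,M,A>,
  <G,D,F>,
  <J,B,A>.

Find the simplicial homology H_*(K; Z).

H_0 = Z,  H_1 = Z × Z/2,  H_2 = 0.

K has 9 vertices, 27 edges, 18 triangles.
rank ∂_0 = 0, rank ∂_1 = 8 ⇒ b_0 = 9 − 0 − 8 = 1; all invariant factors of ∂_1 are 1 so no torsion. So H_0 ≅ Z.
rank ∂_1 = 8, rank ∂_2 = 18 ⇒ b_1 = 27 − 8 − 18 = 1; ∂_2 has invariant factor(s) [2] giving torsion. So H_1 ≅ Z × Z/2.
rank ∂_2 = 18, rank ∂_3 = 0 ⇒ b_2 = 18 − 18 − 0 = 0. So H_2 ≅ 0.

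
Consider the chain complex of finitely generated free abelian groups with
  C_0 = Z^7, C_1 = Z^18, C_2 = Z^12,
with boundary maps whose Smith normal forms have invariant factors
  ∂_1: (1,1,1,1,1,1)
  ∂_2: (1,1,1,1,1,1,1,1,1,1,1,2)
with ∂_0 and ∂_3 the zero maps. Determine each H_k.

H_0 = Z,  H_1 = Z/2,  H_2 = 0.

H_0: b_0 = 7 − 0 − 6 = 1; torsion from ∂_1 factors > 1: none. So H_0 = Z.
H_1: b_1 = 18 − 6 − 12 = 0; torsion from ∂_2 factors > 1: [2]. So H_1 = Z/2.
H_2: b_2 = 12 − 12 − 0 = 0; torsion from ∂_3 factors > 1: none. So H_2 = 0.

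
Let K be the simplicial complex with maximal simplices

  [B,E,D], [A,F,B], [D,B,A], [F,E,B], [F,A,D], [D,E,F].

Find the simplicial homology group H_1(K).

H_1 = 0.

Fix the vertex order A < B < D < E < F and write every simplex with vertices in increasing order. Then dim K = 2 and the simplices of K are:

  0-simplices (5): A, B, D, E, F
  1-simplices (9): AB, AD, AF, BD, BE, BF, DE, DF, EF
  2-simplices (6): ABD, ABF, ADF, BDE, BEF, DEF

Hence C_0 ≅ Z^5, C_1 ≅ Z^9, C_2 ≅ Z^6.

∂_1: C_1 → C_0 is given by ∂[p,q] = [q] − [p]. For instance
  ∂BF = F − B.
As a 5×9 matrix over Z this has rank 4, with invariant factors (1,1,1,1).

∂_2: C_2 → C_1 maps a triangle to the signed sum of its edges. For instance
  ∂BDE = DE − BE + BD,
  ∂ADF = DF − AF + AD.
This gives a 9×6 integer matrix of rank 5; reducing to Smith normal form yields diagonal entries (1,1,1,1,1).

From H_k ≅ ker(∂_k) / im(∂_{k+1}) we obtain:

  H_1: rank ker ∂_1 − rank ∂_2 = (9 − 4) − 5 = 0, and the invariant factors of ∂_2 are all 1, so H_1 ≅ 0.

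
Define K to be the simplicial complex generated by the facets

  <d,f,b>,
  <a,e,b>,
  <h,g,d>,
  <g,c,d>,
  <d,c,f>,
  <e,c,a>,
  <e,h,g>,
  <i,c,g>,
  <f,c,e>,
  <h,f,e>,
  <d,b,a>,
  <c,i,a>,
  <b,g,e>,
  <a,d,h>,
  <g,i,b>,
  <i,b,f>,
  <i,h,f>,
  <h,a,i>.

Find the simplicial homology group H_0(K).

Fix the vertex order a < b < c < d < e < f < g < h < i and write every simplex with vertices in increasing order. Then dim K = 2 and the simplices of K are:

  0-simplices (9): a, b, c, d, e, f, g, h, i
  1-simplices (27): ab, ac, ad, ae, ah, ai, bd, be, bf, bg, bi, cd, ce, cf, cg, ci, df, dg, dh, ef, eg, eh, fh, fi, gh, gi, hi
  2-simplices (18): abd, abe, ace, aci, adh, ahi, bdf, beg, bfi, bgi, cdf, cdg, cef, cgi, dgh, efh, egh, fhi

so the chain groups are C_0 ≅ Z^9, C_1 ≅ Z^27, C_2 ≅ Z^18.

The boundary map ∂_1: C_1 → C_0 maps an edge to its endpoints' difference, ∂[p,q] = q − p. For instance
  ∂cf = f − c.
As a 9×27 matrix over Z this has rank 8, with invariant factors (1,1,1,1,1,1,1,1).

∂_2: C_2 → C_1 maps a triangle to the signed sum of its edges. For instance
  ∂aci = ci − ai + ac,
  ∂cdg = dg − cg + cd.
The resulting 27×18 matrix has rank 17, and its Smith normal form has invariant factors (1,1,1,1,1,1,1,1,1,1,1,1,1,1,1,1,1).

Computing H_k = (kernel of ∂_k) / (image of ∂_{k+1}):

  H_0: rank C_0 − rank ∂_1 = 9 − 8 = 1, and the invariant factors of ∂_1 are all 1, so H_0 ≅ Z.

H_0 ≅ Z.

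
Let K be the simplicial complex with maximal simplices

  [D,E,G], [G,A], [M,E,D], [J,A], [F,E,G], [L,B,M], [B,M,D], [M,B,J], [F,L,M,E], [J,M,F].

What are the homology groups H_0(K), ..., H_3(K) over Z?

K has 9 vertices, 19 edges, 11 triangles, 1 3-simplex.
rank ∂_0 = 0, rank ∂_1 = 8 ⇒ b_0 = 9 − 0 − 8 = 1; all invariant factors of ∂_1 are 1 so no torsion. So H_0 = Z.
rank ∂_1 = 8, rank ∂_2 = 10 ⇒ b_1 = 19 − 8 − 10 = 1; all invariant factors of ∂_2 are 1 so no torsion. So H_1 = Z.
rank ∂_2 = 10, rank ∂_3 = 1 ⇒ b_2 = 11 − 10 − 1 = 0; all invariant factors of ∂_3 are 1 so no torsion. So H_2 = 0.
rank ∂_3 = 1, rank ∂_4 = 0 ⇒ b_3 = 1 − 1 − 0 = 0. So H_3 = 0.

H_0 ≅ Z,  H_1 ≅ Z,  H_2 = 0,  H_3 = 0.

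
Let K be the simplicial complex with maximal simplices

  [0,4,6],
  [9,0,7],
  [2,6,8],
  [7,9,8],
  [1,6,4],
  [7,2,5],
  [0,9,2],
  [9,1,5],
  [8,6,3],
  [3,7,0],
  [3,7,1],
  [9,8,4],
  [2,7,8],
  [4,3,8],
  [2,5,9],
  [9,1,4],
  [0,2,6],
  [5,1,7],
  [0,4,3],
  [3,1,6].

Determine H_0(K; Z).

H_0 ≅ Z.

We work with the vertex ordering 0 < 1 < 2 < 3 < 4 < 5 < 6 < 7 < 8 < 9. The simplices of K, each written with vertices in increasing order, are:

  0-simplices (10): [0], [1], [2], [3], [4], [5], [6], [7], [8], [9]
  1-simplices (30): (30 of them)
  2-simplices (20): (20 of them)

giving chain groups C_0 ≅ Z^10, C_1 ≅ Z^30, C_2 ≅ Z^20.

Boundary ∂_1: C_1 → C_0 maps an edge to its endpoints' difference, ∂[p,q] = q − p.
This gives a 10×30 integer matrix of rank 9; reducing to Smith normal form yields diagonal entries (1,1,1,1,1,1,1,1,1).

The boundary map ∂_2: C_2 → C_1 sends each 2-simplex [p,q,r] to [q,r] − [p,r] + [p,q]. For instance
  ∂[2,5,7] = [5,7] − [2,7] + [2,5],
  ∂[1,5,7] = [5,7] − [1,7] + [1,5].
This gives a 30×20 integer matrix of rank 20; reducing to Smith normal form yields diagonal entries (1,1,1,1,1,1,1,1,1,1,1,1,1,1,1,1,1,1,1,2).

Computing H_k = (kernel of ∂_k) / (image of ∂_{k+1}):

  H_0: rank C_0 − rank ∂_1 = 10 − 9 = 1, and the invariant factors of ∂_1 are all 1, so H_0 = Z.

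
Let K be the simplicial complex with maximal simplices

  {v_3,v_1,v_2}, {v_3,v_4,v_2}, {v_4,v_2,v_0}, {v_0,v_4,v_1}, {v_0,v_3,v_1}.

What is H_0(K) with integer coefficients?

H_0 ≅ Z.

We work with the vertex ordering v_0 < v_1 < v_2 < v_3 < v_4. The simplices of K, each written with vertices in increasing order, are:

  0-simplices (5): [v_0], [v_1], [v_2], [v_3], [v_4]
  1-simplices (10): [v_0,v_1], [v_0,v_2], [v_0,v_3], [v_0,v_4], [v_1,v_2], [v_1,v_3], [v_1,v_4], [v_2,v_3], [v_2,v_4], [v_3,v_4]
  2-simplices (5): [v_0,v_1,v_3], [v_0,v_1,v_4], [v_0,v_2,v_4], [v_1,v_2,v_3], [v_2,v_3,v_4]

so the chain groups are C_0 ≅ Z^5, C_1 ≅ Z^10, C_2 ≅ Z^5.

Boundary ∂_1: C_1 → C_0 maps an edge to its endpoints' difference, ∂[p,q] = q − p. For instance
  ∂[v_0,v_4] = [v_4] − [v_0].
The resulting 5×10 matrix has rank 4, and its Smith normal form has invariant factors (1,1,1,1).

∂_2: C_2 → C_1 maps a triangle to the signed sum of its edges. For instance
  ∂[v_0,v_1,v_4] = [v_1,v_4] − [v_0,v_4] + [v_0,v_1],
  ∂[v_0,v_2,v_4] = [v_2,v_4] − [v_0,v_4] + [v_0,v_2].
The 10×5 boundary matrix has rank 5 and Smith normal form diag(1,1,1,1,1).

Reading off H_k = ker ∂_k / im ∂_{k+1}:

  H_0: rank C_0 − rank ∂_1 = 5 − 4 = 1, and the invariant factors of ∂_1 are all 1, so H_0 = Z.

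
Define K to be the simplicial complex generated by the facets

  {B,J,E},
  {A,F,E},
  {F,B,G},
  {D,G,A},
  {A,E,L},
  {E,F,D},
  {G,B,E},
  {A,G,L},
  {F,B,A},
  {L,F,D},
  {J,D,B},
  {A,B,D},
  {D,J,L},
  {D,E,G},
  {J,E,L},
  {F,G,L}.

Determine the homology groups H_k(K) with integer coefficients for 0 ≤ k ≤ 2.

H_0 ≅ Z,  H_1 ≅ Z^2,  H_2 ≅ Z.

Fix the vertex order A < B < D < E < F < G < J < L and write every simplex with vertices in increasing order. Then dim K = 2 and the simplices of K are:

  0-simplices (8): A, B, D, E, F, G, J, L
  1-simplices (24): AB, AD, AE, AF, AG, AL, BD, BE, BF, BG, BJ, DE, DF, DG, DJ, DL, EF, EG, EJ, EL, FG, FL, GL, JL
  2-simplices (16): ABD, ABF, ADG, AEF, AEL, AGL, BDJ, BEG, BEJ, BFG, DEF, DEG, DFL, DJL, EJL, FGL

Hence C_0 ≅ Z^8, C_1 ≅ Z^24, C_2 ≅ Z^16.

The boundary map ∂_1: C_1 → C_0 is given by ∂[p,q] = [q] − [p]. For instance
  ∂FL = L − F.
The 8×24 boundary matrix has rank 7 and Smith normal form diag(1,1,1,1,1,1,1).

Boundary ∂_2: C_2 → C_1 maps a triangle to the signed sum of its edges. For instance
  ∂DEF = EF − DF + DE,
  ∂BDJ = DJ − BJ + BD.
The 24×16 boundary matrix has rank 15 and Smith normal form diag(1,1,1,1,1,1,1,1,1,1,1,1,1,1,1).

From H_k ≅ ker(∂_k) / im(∂_{k+1}) we obtain:

  H_0: rank C_0 − rank ∂_1 = 8 − 7 = 1, and the invariant factors of ∂_1 are all 1, so H_0 ≅ Z.
  H_1: rank ker ∂_1 − rank ∂_2 = (24 − 7) − 15 = 2, and the invariant factors of ∂_2 are all 1, so H_1 ≅ Z^2.
  H_2: rank ker ∂_2 − rank ∂_3 = (16 − 15) − 0 = 1, and there is no ∂_3, so H_2 ≅ Z.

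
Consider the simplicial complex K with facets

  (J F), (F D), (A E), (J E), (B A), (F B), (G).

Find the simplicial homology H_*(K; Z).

We work with the vertex ordering A < B < D < E < F < G < J. The simplices of K, each written with vertices in increasing order, are:

  0-simplices (7): A, B, D, E, F, G, J
  1-simplices (6): AB, AE, BF, DF, EJ, FJ

Hence C_0 ≅ Z^7, C_1 ≅ Z^6.

Boundary ∂_1: C_1 → C_0 is given by ∂[p,q] = [q] − [p]. For instance
  ∂EJ = J − E.
This gives a 7×6 integer matrix of rank 5; reducing to Smith normal form yields diagonal entries (1,1,1,1,1).

Reading off H_k = ker ∂_k / im ∂_{k+1}:

  H_0: rank C_0 − rank ∂_1 = 7 − 5 = 2, and the invariant factors of ∂_1 are all 1, so H_0 ≅ Z^2.
  H_1: rank ker ∂_1 − rank ∂_2 = (6 − 5) − 0 = 1, and there is no ∂_2, so H_1 ≅ Z.

As a check, the Euler characteristic is 7 − 6 = 1, which agrees with 2 − 1 = 1.

H_0 ≅ Z^2,  H_1 ≅ Z.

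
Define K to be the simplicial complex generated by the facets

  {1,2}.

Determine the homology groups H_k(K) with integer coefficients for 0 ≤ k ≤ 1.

H_0 = Z,  H_1 = 0.

Take the total order 1 < 2 on the vertex set. Then K (dimension 1) consists of the simplices:

  0-simplices (2): [1], [2]
  1-simplices (1): [1,2]

giving chain groups C_0 ≅ Z^2, C_1 ≅ Z^1.

Boundary ∂_1: C_1 → C_0 maps an edge to its endpoints' difference, ∂[p,q] = q − p.
The resulting 2×1 matrix has rank 1, and its Smith normal form has invariant factors (1).

Computing H_k = (kernel of ∂_k) / (image of ∂_{k+1}):

  H_0: rank C_0 − rank ∂_1 = 2 − 1 = 1, and the invariant factors of ∂_1 are all 1, so H_0 ≅ Z.
  H_1: rank ker ∂_1 − rank ∂_2 = (1 − 1) − 0 = 0, and there is no ∂_2, so H_1 ≅ 0.

As a check, the Euler characteristic is 2 − 1 = 1, which agrees with 1 − 0 = 1.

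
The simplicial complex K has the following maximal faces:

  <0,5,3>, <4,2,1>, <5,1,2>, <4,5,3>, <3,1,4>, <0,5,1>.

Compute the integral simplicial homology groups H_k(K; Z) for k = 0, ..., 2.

Fix the vertex order 0 < 1 < 2 < 3 < 4 < 5 and write every simplex with vertices in increasing order. Then dim K = 2 and the simplices of K are:

  0-simplices (6): [0], [1], [2], [3], [4], [5]
  1-simplices (12): [0,1], [0,3], [0,5], [1,2], [1,3], [1,4], [1,5], [2,4], [2,5], [3,4], [3,5], [4,5]
  2-simplices (6): [0,1,5], [0,3,5], [1,2,4], [1,2,5], [1,3,4], [3,4,5]

giving chain groups C_0 ≅ Z^6, C_1 ≅ Z^12, C_2 ≅ Z^6.

∂_1: C_1 → C_0 sends each edge [p,q] (with p < q) to q − p. For instance
  ∂[1,5] = [5] − [1].
The 6×12 boundary matrix has rank 5 and Smith normal form diag(1,1,1,1,1).

∂_2: C_2 → C_1 maps a triangle to the signed sum of its edges. For instance
  ∂[1,2,4] = [2,4] − [1,4] + [1,2],
  ∂[3,4,5] = [4,5] − [3,5] + [3,4].
This gives a 12×6 integer matrix of rank 6; reducing to Smith normal form yields diagonal entries (1,1,1,1,1,1).

Computing H_k = (kernel of ∂_k) / (image of ∂_{k+1}):

  H_0: rank C_0 − rank ∂_1 = 6 − 5 = 1, and the invariant factors of ∂_1 are all 1, so H_0 ≅ Z.
  H_1: rank ker ∂_1 − rank ∂_2 = (12 − 5) − 6 = 1, and the invariant factors of ∂_2 are all 1, so H_1 ≅ Z.
  H_2: rank ker ∂_2 − rank ∂_3 = (6 − 6) − 0 = 0, and there is no ∂_3, so H_2 ≅ 0.

As a check, the Euler characteristic is 6 − 12 + 6 = 0, which agrees with 1 − 1 + 0 = 0.

H_0 = Z,  H_1 = Z,  H_2 = 0.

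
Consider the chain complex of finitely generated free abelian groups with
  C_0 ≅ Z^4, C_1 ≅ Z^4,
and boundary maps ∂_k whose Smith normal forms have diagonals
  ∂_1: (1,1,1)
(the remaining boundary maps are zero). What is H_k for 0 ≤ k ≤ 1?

H_0: b_0 = 4 − 0 − 3 = 1; torsion from ∂_1 factors > 1: none. So H_0 ≅ Z.
H_1: b_1 = 4 − 3 − 0 = 1; torsion from ∂_2 factors > 1: none. So H_1 ≅ Z.

H_0 ≅ Z,  H_1 ≅ Z.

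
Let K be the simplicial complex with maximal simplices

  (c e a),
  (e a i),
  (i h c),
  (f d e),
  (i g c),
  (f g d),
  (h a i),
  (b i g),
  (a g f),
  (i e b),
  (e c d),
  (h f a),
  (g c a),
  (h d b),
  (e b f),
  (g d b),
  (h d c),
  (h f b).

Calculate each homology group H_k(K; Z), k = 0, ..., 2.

Fix the vertex order a < b < c < d < e < f < g < h < i and write every simplex with vertices in increasing order. Then dim K = 2 and the simplices of K are:

  0-simplices (9): a, b, c, d, e, f, g, h, i
  1-simplices (27): ac, ae, af, ag, ah, ai, bd, be, bf, bg, bh, bi, cd, ce, cg, ch, ci, de, df, dg, dh, ef, ei, fg, fh, gi, hi
  2-simplices (18): ace, acg, aei, afg, afh, ahi, bdg, bdh, bef, bei, bfh, bgi, cde, cdh, cgi, chi, def, dfg

so the chain groups are C_0 ≅ Z^9, C_1 ≅ Z^27, C_2 ≅ Z^18.

Boundary ∂_1: C_1 → C_0 sends each edge [p,q] (with p < q) to q − p.
The resulting 9×27 matrix has rank 8, and its Smith normal form has invariant factors (1,1,1,1,1,1,1,1).

The boundary map ∂_2: C_2 → C_1 maps a triangle to the signed sum of its edges. For instance
  ∂cgi = gi − ci + cg,
  ∂bfh = fh − bh + bf.
The resulting 27×18 matrix has rank 18, and its Smith normal form has invariant factors (1,1,1,1,1,1,1,1,1,1,1,1,1,1,1,1,1,2).

Reading off H_k = ker ∂_k / im ∂_{k+1}:

  H_0: rank C_0 − rank ∂_1 = 9 − 8 = 1, and the invariant factors of ∂_1 are all 1, so H_0 = Z.
  H_1: rank ker ∂_1 − rank ∂_2 = (27 − 8) − 18 = 1, and ∂_2 has invariant factor 2 > 1, so H_1 = Z ⊕ Z/2.
  H_2: rank ker ∂_2 − rank ∂_3 = (18 − 18) − 0 = 0, and there is no ∂_3, so H_2 = 0.

H_0 ≅ Z,  H_1 ≅ Z ⊕ Z/2,  H_2 = 0.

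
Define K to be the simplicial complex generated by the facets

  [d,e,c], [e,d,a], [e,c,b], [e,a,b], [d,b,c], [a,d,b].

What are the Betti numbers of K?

Order the vertices as a < b < c < d < e. Listing each simplex with vertices in this order, K has dimension 2 with simplices:

  0-simplices (5): a, b, c, d, e
  1-simplices (9): ab, ad, ae, bc, bd, be, cd, ce, de
  2-simplices (6): abd, abe, ade, bcd, bce, cde

so the chain groups are C_0 ≅ Z^5, C_1 ≅ Z^9, C_2 ≅ Z^6.

The boundary map ∂_1: C_1 → C_0 sends each edge [p,q] (with p < q) to q − p.
The 5×9 boundary matrix has rank 4 and Smith normal form diag(1,1,1,1).

The boundary map ∂_2: C_2 → C_1 acts by ∂[p,q,r] = [q,r] − [p,r] + [p,q]. For instance
  ∂abd = bd − ad + ab,
  ∂bcd = cd − bd + bc.
The resulting 9×6 matrix has rank 5, and its Smith normal form has invariant factors (1,1,1,1,1).

Reading off H_k = ker ∂_k / im ∂_{k+1}:

  H_0: rank C_0 − rank ∂_1 = 5 − 4 = 1, and the invariant factors of ∂_1 are all 1, so H_0 ≅ Z.
  H_1: rank ker ∂_1 − rank ∂_2 = (9 − 4) − 5 = 0, and the invariant factors of ∂_2 are all 1, so H_1 ≅ 0.
  H_2: rank ker ∂_2 − rank ∂_3 = (6 − 5) − 0 = 1, and there is no ∂_3, so H_2 ≅ Z.

(K is a triangulation of the 2-sphere S^2.)

Hence the Betti numbers are b_0 = 1, b_1 = 0, b_2 = 1.

b_0 = 1, b_1 = 0, b_2 = 1.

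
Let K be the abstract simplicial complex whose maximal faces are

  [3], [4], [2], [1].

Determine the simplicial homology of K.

Fix the vertex order 1 < 2 < 3 < 4 and write every simplex with vertices in increasing order. Then dim K = 0 and the simplices of K are:

  0-simplices (4): [1], [2], [3], [4]

so the chain groups are C_0 ≅ Z^4.

Reading off H_k = ker ∂_k / im ∂_{k+1}:

  H_0: rank C_0 − rank ∂_1 = 4 − 0 = 4, and there is no ∂_1, so H_0 ≅ Z^4.

H_0 ≅ Z^4.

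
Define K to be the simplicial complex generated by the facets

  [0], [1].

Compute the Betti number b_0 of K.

b_0 = 2.

Order the vertices as 0 < 1. Listing each simplex with vertices in this order, K has dimension 0 with simplices:

  0-simplices (2): [0], [1]

Hence C_0 ≅ Z^2.

Reading off H_k = ker ∂_k / im ∂_{k+1}:

  H_0: rank C_0 − rank ∂_1 = 2 − 0 = 2, and there is no ∂_1, so H_0 ≅ Z^2.

Hence the Betti numbers are b_0 = 2.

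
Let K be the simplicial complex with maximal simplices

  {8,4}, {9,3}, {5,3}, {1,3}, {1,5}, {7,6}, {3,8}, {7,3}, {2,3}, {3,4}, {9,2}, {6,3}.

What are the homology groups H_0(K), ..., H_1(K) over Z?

Order the vertices as 1 < 2 < 3 < 4 < 5 < 6 < 7 < 8 < 9. Listing each simplex with vertices in this order, K has dimension 1 with simplices:

  0-simplices (9): [1], [2], [3], [4], [5], [6], [7], [8], [9]
  1-simplices (12): [1,3], [1,5], [2,3], [2,9], [3,4], [3,5], [3,6], [3,7], [3,8], [3,9], [4,8], [6,7]

giving chain groups C_0 ≅ Z^9, C_1 ≅ Z^12.

Boundary ∂_1: C_1 → C_0 is given by ∂[p,q] = [q] − [p]. For instance
  ∂[6,7] = [7] − [6].
As a 9×12 matrix over Z this has rank 8, with invariant factors (1,1,1,1,1,1,1,1).

Reading off H_k = ker ∂_k / im ∂_{k+1}:

  H_0: rank C_0 − rank ∂_1 = 9 − 8 = 1, and the invariant factors of ∂_1 are all 1, so H_0 ≅ Z.
  H_1: rank ker ∂_1 − rank ∂_2 = (12 − 8) − 0 = 4, and there is no ∂_2, so H_1 ≅ Z^4.

H_0 = Z,  H_1 = Z^4.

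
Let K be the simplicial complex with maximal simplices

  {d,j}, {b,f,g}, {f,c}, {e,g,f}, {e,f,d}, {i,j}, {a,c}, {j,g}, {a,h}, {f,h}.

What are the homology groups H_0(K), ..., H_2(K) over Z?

H_0 ≅ Z,  H_1 ≅ Z^2,  H_2 = 0.

K has 10 vertices, 14 edges, 3 triangles.
rank ∂_0 = 0, rank ∂_1 = 9 ⇒ b_0 = 10 − 0 − 9 = 1; all invariant factors of ∂_1 are 1 so no torsion. So H_0 = Z.
rank ∂_1 = 9, rank ∂_2 = 3 ⇒ b_1 = 14 − 9 − 3 = 2; all invariant factors of ∂_2 are 1 so no torsion. So H_1 = Z^2.
rank ∂_2 = 3, rank ∂_3 = 0 ⇒ b_2 = 3 − 3 − 0 = 0. So H_2 = 0.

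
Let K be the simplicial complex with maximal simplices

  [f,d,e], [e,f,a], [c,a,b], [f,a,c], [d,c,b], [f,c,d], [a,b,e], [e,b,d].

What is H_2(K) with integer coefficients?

H_2 = Z.

K has 6 vertices, 12 edges, 8 triangles.
rank ∂_2 = 7, rank ∂_3 = 0 ⇒ b_2 = 8 − 7 − 0 = 1. So H_2 = Z.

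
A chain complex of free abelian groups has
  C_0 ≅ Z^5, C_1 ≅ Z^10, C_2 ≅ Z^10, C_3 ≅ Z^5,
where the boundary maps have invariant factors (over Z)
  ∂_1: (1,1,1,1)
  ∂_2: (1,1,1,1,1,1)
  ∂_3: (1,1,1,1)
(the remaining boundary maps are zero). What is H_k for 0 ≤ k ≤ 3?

H_0: b_0 = 5 − 0 − 4 = 1; torsion from ∂_1 factors > 1: none. So H_0 = Z.
H_1: b_1 = 10 − 4 − 6 = 0; torsion from ∂_2 factors > 1: none. So H_1 = 0.
H_2: b_2 = 10 − 6 − 4 = 0; torsion from ∂_3 factors > 1: none. So H_2 = 0.
H_3: b_3 = 5 − 4 − 0 = 1; torsion from ∂_4 factors > 1: none. So H_3 = Z.

H_0 = Z,  H_1 = 0,  H_2 = 0,  H_3 = Z.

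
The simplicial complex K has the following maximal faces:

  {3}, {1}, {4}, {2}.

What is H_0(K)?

Take the total order 1 < 2 < 3 < 4 on the vertex set. Then K (dimension 0) consists of the simplices:

  0-simplices (4): [1], [2], [3], [4]

so the chain groups are C_0 ≅ Z^4.

Reading off H_k = ker ∂_k / im ∂_{k+1}:

  H_0: rank C_0 − rank ∂_1 = 4 − 0 = 4, and there is no ∂_1, so H_0 ≅ Z^4.

(K is a triangulation of a set of 4 points.)

H_0 ≅ Z^4.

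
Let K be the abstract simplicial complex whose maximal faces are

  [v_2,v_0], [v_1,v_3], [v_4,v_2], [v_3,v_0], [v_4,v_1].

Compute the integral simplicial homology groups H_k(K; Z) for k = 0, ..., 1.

K has 5 vertices, 5 edges.
rank ∂_0 = 0, rank ∂_1 = 4 ⇒ b_0 = 5 − 0 − 4 = 1; all invariant factors of ∂_1 are 1 so no torsion. So H_0 = Z.
rank ∂_1 = 4, rank ∂_2 = 0 ⇒ b_1 = 5 − 4 − 0 = 1. So H_1 = Z.

H_0 = Z,  H_1 = Z.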